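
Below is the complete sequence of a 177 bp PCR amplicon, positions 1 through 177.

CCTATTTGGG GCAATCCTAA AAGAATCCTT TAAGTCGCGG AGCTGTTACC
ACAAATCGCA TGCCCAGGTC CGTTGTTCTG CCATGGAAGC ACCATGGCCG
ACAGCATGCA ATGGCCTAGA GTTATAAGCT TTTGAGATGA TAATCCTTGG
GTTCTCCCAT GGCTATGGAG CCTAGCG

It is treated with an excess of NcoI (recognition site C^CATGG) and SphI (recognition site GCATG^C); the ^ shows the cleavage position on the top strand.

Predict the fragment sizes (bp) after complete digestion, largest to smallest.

NcoI sites (CCATGG) start at positions 81, 92, 157.
NcoI cuts after the first base of each site, so after positions 81, 92, 157.
SphI sites (GCATGC) start at positions 58, 104.
SphI cuts after base 5 of each site (before the last base), so after positions 62, 108.
Combined cut positions: 62, 81, 92, 108, 157.
Linear molecule, 5 cuts → 6 fragments:
  1–62 → 62 bp
  63–81 → 19 bp
  82–92 → 11 bp
  93–108 → 16 bp
  109–157 → 49 bp
  158–177 → 20 bp
Sorted largest to smallest: 62, 49, 20, 19, 16, 11 bp.

62, 49, 20, 19, 16, 11 bp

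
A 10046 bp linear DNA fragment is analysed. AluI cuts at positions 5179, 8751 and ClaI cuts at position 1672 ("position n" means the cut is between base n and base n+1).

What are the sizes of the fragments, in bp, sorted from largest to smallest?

3572, 3507, 1672, 1295 bp

Combined cut positions (sorted): 1672, 5179, 8751.
Linear molecule, 3 cuts → 4 fragments:
  1672 − 0 = 1672 bp
  5179 − 1672 = 3507 bp
  8751 − 5179 = 3572 bp
  10046 − 8751 = 1295 bp
Sorted largest to smallest: 3572, 3507, 1672, 1295 bp.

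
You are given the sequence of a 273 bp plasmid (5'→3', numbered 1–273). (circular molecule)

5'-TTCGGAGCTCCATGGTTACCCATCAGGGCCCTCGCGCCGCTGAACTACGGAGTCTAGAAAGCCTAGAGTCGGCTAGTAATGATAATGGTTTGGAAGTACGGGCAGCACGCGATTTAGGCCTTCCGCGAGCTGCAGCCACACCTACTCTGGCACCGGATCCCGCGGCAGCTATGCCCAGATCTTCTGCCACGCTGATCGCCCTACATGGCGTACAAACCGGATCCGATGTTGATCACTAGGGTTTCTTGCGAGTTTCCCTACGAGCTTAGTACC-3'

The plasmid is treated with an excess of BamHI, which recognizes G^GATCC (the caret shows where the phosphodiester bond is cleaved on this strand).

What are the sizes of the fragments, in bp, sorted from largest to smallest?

209, 64 bp

BamHI sites (GGATCC) start at positions 155, 219.
BamHI cuts after the first base of each site, so after positions 155, 219.
Circular molecule, 2 cuts → 2 fragments:
  156–219 → 64 bp
  220–273 then 1–155 → 54 + 155 = 209 bp
Sorted largest to smallest: 209, 64 bp.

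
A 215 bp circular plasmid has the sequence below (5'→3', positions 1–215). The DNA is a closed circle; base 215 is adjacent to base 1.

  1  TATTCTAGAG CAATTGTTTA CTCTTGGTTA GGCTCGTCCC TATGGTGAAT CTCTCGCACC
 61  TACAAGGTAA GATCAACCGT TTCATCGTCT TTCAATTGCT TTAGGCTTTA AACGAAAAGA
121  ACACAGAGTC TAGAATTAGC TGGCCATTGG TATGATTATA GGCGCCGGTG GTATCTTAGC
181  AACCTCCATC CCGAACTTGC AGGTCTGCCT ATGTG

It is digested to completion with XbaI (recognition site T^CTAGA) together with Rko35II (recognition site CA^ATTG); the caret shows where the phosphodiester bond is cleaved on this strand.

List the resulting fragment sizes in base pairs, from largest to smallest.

XbaI sites (TCTAGA) start at positions 4, 129.
XbaI cuts after the first base of each site, so after positions 4, 129.
Rko35II sites (CAATTG) start at positions 11, 93.
Rko35II cuts after base 2 of each site, so after positions 12, 94.
Combined cut positions: 4, 12, 94, 129.
Circular molecule, 4 cuts → 4 fragments:
  5–12 → 8 bp
  13–94 → 82 bp
  95–129 → 35 bp
  130–215 then 1–4 → 86 + 4 = 90 bp
Sorted largest to smallest: 90, 82, 35, 8 bp.

90, 82, 35, 8 bp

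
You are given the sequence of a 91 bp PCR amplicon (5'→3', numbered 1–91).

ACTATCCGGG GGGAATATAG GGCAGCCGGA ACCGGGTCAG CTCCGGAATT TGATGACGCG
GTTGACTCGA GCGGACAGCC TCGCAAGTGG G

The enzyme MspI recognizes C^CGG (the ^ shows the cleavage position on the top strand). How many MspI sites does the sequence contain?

4

CCGG occurs starting at positions 6, 26, 32, 43.
MspI cuts at 4 sites.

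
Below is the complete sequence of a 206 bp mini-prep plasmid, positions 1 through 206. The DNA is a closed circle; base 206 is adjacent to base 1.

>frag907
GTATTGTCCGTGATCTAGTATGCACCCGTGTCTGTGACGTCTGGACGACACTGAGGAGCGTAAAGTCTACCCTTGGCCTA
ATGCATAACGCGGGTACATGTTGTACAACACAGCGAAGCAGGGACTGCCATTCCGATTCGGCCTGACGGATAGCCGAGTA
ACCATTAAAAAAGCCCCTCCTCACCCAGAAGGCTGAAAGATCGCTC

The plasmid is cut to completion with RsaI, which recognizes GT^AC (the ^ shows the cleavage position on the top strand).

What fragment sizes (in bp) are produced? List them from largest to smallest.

197, 9 bp

RsaI sites (GTAC) start at positions 94, 103.
RsaI cuts after base 2 of each site, so after positions 95, 104.
Circular molecule, 2 cuts → 2 fragments:
  96–104 → 9 bp
  105–206 then 1–95 → 102 + 95 = 197 bp
Sorted largest to smallest: 197, 9 bp.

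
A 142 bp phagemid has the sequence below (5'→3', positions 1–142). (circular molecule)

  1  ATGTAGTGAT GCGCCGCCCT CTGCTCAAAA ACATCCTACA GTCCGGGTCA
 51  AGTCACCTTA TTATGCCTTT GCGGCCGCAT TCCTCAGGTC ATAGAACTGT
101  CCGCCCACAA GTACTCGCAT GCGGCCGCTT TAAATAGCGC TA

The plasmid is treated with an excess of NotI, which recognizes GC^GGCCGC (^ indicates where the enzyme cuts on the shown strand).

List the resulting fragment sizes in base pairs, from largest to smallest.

92, 50 bp

NotI sites (GCGGCCGC) start at positions 71, 121.
NotI cuts after base 2 of each site, so after positions 72, 122.
Circular molecule, 2 cuts → 2 fragments:
  73–122 → 50 bp
  123–142 then 1–72 → 20 + 72 = 92 bp
Sorted largest to smallest: 92, 50 bp.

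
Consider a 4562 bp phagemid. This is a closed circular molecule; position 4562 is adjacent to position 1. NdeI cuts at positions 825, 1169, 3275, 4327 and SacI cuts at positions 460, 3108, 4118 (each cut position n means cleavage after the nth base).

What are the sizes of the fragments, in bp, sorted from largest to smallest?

1939, 843, 695, 365, 344, 209, 167 bp

Combined cut positions (sorted): 460, 825, 1169, 3108, 3275, 4118, 4327.
Circular molecule, 7 cuts → 7 fragments:
  825 − 460 = 365 bp
  1169 − 825 = 344 bp
  3108 − 1169 = 1939 bp
  3275 − 3108 = 167 bp
  4118 − 3275 = 843 bp
  4327 − 4118 = 209 bp
  wrap: 4562 − 4327 + 460 = 695 bp
Sorted largest to smallest: 1939, 843, 695, 365, 344, 209, 167 bp.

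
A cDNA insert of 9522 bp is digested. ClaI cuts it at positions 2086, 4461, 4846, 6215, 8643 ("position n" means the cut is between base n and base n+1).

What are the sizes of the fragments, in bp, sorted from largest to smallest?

Linear molecule, 5 cuts → 6 fragments:
  2086 − 0 = 2086 bp
  4461 − 2086 = 2375 bp
  4846 − 4461 = 385 bp
  6215 − 4846 = 1369 bp
  8643 − 6215 = 2428 bp
  9522 − 8643 = 879 bp
Sorted largest to smallest: 2428, 2375, 2086, 1369, 879, 385 bp.

2428, 2375, 2086, 1369, 879, 385 bp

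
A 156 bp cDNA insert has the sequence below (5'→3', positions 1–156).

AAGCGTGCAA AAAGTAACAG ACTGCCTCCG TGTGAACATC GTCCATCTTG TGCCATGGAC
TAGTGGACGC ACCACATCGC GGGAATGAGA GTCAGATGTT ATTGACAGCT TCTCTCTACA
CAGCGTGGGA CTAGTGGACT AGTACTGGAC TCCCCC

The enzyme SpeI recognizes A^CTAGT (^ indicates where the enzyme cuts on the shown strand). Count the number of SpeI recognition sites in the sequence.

3

ACTAGT occurs starting at positions 59, 130, 138.
SpeI cuts at 3 sites.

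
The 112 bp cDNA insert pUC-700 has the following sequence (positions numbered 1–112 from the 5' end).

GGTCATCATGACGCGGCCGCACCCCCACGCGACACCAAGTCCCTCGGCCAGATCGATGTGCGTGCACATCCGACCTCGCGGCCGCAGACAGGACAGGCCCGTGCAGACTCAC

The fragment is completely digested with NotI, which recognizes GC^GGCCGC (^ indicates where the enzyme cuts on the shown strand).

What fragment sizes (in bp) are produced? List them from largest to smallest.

65, 33, 14 bp

NotI sites (GCGGCCGC) start at positions 13, 78.
NotI cuts after base 2 of each site, so after positions 14, 79.
Linear molecule, 2 cuts → 3 fragments:
  1–14 → 14 bp
  15–79 → 65 bp
  80–112 → 33 bp
Sorted largest to smallest: 65, 33, 14 bp.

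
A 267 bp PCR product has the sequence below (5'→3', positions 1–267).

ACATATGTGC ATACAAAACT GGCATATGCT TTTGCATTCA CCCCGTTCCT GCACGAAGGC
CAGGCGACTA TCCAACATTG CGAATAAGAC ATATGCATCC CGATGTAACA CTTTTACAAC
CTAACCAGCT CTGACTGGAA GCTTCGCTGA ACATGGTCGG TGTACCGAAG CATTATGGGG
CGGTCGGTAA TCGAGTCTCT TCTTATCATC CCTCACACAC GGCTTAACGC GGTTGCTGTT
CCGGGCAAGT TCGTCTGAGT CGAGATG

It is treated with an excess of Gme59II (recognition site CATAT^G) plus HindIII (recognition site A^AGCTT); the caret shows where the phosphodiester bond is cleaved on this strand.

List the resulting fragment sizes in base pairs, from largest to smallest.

128, 67, 45, 21, 6 bp

Gme59II sites (CATATG) start at positions 2, 23, 90.
Gme59II cuts after base 5 of each site (before the last base), so after positions 6, 27, 94.
The HindIII site (AAGCTT) starts at position 139.
HindIII cuts after the first base of each site, so after position 139.
Combined cut positions: 6, 27, 94, 139.
Linear molecule, 4 cuts → 5 fragments:
  1–6 → 6 bp
  7–27 → 21 bp
  28–94 → 67 bp
  95–139 → 45 bp
  140–267 → 128 bp
Sorted largest to smallest: 128, 67, 45, 21, 6 bp.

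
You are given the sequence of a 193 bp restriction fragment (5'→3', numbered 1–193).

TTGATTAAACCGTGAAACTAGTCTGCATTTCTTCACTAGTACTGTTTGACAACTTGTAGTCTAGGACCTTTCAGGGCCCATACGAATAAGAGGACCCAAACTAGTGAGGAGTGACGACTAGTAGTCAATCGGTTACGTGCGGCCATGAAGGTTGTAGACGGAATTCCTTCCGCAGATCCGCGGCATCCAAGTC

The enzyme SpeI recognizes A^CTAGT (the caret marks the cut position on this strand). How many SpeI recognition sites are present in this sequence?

ACTAGT occurs starting at positions 17, 35, 100, 117.
SpeI cuts at 4 sites.

4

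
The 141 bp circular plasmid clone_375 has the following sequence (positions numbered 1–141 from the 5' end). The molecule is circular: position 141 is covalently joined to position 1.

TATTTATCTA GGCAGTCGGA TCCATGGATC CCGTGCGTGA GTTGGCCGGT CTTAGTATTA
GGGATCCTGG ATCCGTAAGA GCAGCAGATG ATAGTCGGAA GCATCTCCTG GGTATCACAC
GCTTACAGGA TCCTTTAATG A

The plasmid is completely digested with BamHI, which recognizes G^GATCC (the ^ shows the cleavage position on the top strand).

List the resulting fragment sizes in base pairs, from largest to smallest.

BamHI sites (GGATCC) start at positions 18, 26, 62, 69, 128.
BamHI cuts after the first base of each site, so after positions 18, 26, 62, 69, 128.
Circular molecule, 5 cuts → 5 fragments:
  19–26 → 8 bp
  27–62 → 36 bp
  63–69 → 7 bp
  70–128 → 59 bp
  129–141 then 1–18 → 13 + 18 = 31 bp
Sorted largest to smallest: 59, 36, 31, 8, 7 bp.

59, 36, 31, 8, 7 bp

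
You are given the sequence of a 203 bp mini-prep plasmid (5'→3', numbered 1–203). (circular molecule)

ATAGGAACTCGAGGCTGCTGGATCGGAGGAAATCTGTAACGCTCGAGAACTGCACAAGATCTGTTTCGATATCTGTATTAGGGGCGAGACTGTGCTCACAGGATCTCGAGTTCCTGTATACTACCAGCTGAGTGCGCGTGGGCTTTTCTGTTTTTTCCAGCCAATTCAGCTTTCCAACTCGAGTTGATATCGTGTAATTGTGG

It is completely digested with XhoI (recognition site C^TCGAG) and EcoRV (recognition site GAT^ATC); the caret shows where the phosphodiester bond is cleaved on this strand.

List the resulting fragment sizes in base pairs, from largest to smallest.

XhoI sites (CTCGAG) start at positions 8, 42, 105, 178.
XhoI cuts after the first base of each site, so after positions 8, 42, 105, 178.
EcoRV sites (GATATC) start at positions 68, 186.
EcoRV cuts after base 3 of each site, so after positions 70, 188.
Combined cut positions: 8, 42, 70, 105, 178, 188.
Circular molecule, 6 cuts → 6 fragments:
  9–42 → 34 bp
  43–70 → 28 bp
  71–105 → 35 bp
  106–178 → 73 bp
  179–188 → 10 bp
  189–203 then 1–8 → 15 + 8 = 23 bp
Sorted largest to smallest: 73, 35, 34, 28, 23, 10 bp.

73, 35, 34, 28, 23, 10 bp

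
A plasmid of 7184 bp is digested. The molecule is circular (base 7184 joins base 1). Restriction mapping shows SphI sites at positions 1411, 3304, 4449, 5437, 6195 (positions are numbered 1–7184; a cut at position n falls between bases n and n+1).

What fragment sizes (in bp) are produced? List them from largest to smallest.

Circular molecule, 5 cuts → 5 fragments:
  3304 − 1411 = 1893 bp
  4449 − 3304 = 1145 bp
  5437 − 4449 = 988 bp
  6195 − 5437 = 758 bp
  wrap: 7184 − 6195 + 1411 = 2400 bp
Sorted largest to smallest: 2400, 1893, 1145, 988, 758 bp.

2400, 1893, 1145, 988, 758 bp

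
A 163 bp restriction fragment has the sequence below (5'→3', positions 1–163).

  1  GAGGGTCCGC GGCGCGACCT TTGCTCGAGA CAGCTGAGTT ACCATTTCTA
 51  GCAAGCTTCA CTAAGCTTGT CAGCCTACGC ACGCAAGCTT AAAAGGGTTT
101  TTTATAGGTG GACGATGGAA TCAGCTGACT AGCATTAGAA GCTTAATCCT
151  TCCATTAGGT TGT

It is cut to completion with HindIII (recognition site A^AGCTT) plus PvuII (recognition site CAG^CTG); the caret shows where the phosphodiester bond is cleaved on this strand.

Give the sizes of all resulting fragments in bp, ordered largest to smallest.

HindIII sites (AAGCTT) start at positions 53, 63, 85, 139.
HindIII cuts after the first base of each site, so after positions 53, 63, 85, 139.
PvuII sites (CAGCTG) start at positions 31, 122.
PvuII cuts after base 3 of each site, so after positions 33, 124.
Combined cut positions: 33, 53, 63, 85, 124, 139.
Linear molecule, 6 cuts → 7 fragments:
  1–33 → 33 bp
  34–53 → 20 bp
  54–63 → 10 bp
  64–85 → 22 bp
  86–124 → 39 bp
  125–139 → 15 bp
  140–163 → 24 bp
Sorted largest to smallest: 39, 33, 24, 22, 20, 15, 10 bp.

39, 33, 24, 22, 20, 15, 10 bp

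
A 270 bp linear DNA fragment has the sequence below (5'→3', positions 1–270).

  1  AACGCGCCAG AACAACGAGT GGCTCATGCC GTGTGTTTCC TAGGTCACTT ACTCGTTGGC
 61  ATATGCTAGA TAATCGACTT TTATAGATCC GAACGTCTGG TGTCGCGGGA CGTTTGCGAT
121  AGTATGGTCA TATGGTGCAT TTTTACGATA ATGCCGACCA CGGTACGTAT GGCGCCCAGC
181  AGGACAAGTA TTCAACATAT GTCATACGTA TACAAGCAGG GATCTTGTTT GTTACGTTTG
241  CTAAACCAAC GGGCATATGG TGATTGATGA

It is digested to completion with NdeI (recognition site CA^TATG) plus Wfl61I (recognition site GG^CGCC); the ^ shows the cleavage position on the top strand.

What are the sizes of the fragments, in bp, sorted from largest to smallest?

NdeI sites (CATATG) start at positions 60, 129, 196, 254.
NdeI cuts after base 2 of each site, so after positions 61, 130, 197, 255.
The Wfl61I site (GGCGCC) starts at position 171.
Wfl61I cuts after base 2 of each site, so after position 172.
Combined cut positions: 61, 130, 172, 197, 255.
Linear molecule, 5 cuts → 6 fragments:
  1–61 → 61 bp
  62–130 → 69 bp
  131–172 → 42 bp
  173–197 → 25 bp
  198–255 → 58 bp
  256–270 → 15 bp
Sorted largest to smallest: 69, 61, 58, 42, 25, 15 bp.

69, 61, 58, 42, 25, 15 bp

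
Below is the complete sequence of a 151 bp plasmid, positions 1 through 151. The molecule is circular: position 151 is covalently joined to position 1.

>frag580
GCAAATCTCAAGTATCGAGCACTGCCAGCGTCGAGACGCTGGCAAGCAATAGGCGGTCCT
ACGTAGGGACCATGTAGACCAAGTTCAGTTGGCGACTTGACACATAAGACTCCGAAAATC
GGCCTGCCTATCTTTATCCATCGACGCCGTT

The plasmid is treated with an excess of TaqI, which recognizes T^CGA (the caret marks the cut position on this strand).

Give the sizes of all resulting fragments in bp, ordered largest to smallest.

TaqI sites (TCGA) start at positions 15, 31, 141.
TaqI cuts after the first base of each site, so after positions 15, 31, 141.
Circular molecule, 3 cuts → 3 fragments:
  16–31 → 16 bp
  32–141 → 110 bp
  142–151 then 1–15 → 10 + 15 = 25 bp
Sorted largest to smallest: 110, 25, 16 bp.

110, 25, 16 bp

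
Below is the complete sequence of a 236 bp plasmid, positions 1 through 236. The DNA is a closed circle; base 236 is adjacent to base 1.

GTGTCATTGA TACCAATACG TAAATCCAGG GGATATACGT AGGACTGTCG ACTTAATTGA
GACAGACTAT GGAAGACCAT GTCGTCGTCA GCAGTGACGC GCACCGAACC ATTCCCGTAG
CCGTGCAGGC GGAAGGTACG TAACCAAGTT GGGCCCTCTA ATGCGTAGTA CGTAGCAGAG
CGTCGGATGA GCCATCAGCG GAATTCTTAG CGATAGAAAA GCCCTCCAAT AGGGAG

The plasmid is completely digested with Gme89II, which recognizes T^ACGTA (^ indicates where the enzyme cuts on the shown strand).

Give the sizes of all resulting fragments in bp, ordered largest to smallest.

101, 84, 32, 19 bp

Gme89II sites (TACGTA) start at positions 17, 36, 137, 169.
Gme89II cuts after the first base of each site, so after positions 17, 36, 137, 169.
Circular molecule, 4 cuts → 4 fragments:
  18–36 → 19 bp
  37–137 → 101 bp
  138–169 → 32 bp
  170–236 then 1–17 → 67 + 17 = 84 bp
Sorted largest to smallest: 101, 84, 32, 19 bp.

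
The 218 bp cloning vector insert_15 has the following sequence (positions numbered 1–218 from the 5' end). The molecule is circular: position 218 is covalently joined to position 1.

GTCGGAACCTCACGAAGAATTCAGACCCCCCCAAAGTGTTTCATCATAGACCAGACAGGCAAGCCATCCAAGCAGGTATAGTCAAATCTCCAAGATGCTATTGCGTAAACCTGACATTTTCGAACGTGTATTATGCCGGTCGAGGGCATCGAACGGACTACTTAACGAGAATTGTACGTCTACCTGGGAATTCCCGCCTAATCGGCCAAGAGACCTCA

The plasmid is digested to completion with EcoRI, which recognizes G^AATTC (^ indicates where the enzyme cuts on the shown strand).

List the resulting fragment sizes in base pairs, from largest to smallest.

EcoRI sites (GAATTC) start at positions 17, 188.
EcoRI cuts after the first base of each site, so after positions 17, 188.
Circular molecule, 2 cuts → 2 fragments:
  18–188 → 171 bp
  189–218 then 1–17 → 30 + 17 = 47 bp
Sorted largest to smallest: 171, 47 bp.

171, 47 bp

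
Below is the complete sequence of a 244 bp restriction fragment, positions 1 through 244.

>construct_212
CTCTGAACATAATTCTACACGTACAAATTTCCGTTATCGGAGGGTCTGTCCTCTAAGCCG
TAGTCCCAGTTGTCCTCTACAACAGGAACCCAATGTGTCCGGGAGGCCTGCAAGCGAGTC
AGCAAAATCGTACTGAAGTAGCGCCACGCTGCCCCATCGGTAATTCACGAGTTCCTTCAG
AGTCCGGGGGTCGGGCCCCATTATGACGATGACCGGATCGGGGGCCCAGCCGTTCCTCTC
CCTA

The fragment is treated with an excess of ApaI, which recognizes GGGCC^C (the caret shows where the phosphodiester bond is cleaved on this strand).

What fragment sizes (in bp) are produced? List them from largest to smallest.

ApaI sites (GGGCCC) start at positions 193, 222.
ApaI cuts after base 5 of each site (before the last base), so after positions 197, 226.
Linear molecule, 2 cuts → 3 fragments:
  1–197 → 197 bp
  198–226 → 29 bp
  227–244 → 18 bp
Sorted largest to smallest: 197, 29, 18 bp.

197, 29, 18 bp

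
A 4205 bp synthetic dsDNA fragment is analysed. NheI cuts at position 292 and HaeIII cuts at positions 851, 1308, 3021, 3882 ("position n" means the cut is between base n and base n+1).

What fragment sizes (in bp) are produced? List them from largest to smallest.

Combined cut positions (sorted): 292, 851, 1308, 3021, 3882.
Linear molecule, 5 cuts → 6 fragments:
  292 − 0 = 292 bp
  851 − 292 = 559 bp
  1308 − 851 = 457 bp
  3021 − 1308 = 1713 bp
  3882 − 3021 = 861 bp
  4205 − 3882 = 323 bp
Sorted largest to smallest: 1713, 861, 559, 457, 323, 292 bp.

1713, 861, 559, 457, 323, 292 bp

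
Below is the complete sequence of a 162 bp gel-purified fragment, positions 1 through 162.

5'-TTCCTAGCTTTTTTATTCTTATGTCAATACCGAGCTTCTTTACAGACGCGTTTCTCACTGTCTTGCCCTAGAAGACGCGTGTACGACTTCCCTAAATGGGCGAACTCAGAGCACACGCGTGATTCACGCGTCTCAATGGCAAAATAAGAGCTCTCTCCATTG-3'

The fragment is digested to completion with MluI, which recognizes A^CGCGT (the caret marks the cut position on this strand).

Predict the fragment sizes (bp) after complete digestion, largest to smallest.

46, 40, 36, 29, 11 bp

MluI sites (ACGCGT) start at positions 46, 75, 115, 126.
MluI cuts after the first base of each site, so after positions 46, 75, 115, 126.
Linear molecule, 4 cuts → 5 fragments:
  1–46 → 46 bp
  47–75 → 29 bp
  76–115 → 40 bp
  116–126 → 11 bp
  127–162 → 36 bp
Sorted largest to smallest: 46, 40, 36, 29, 11 bp.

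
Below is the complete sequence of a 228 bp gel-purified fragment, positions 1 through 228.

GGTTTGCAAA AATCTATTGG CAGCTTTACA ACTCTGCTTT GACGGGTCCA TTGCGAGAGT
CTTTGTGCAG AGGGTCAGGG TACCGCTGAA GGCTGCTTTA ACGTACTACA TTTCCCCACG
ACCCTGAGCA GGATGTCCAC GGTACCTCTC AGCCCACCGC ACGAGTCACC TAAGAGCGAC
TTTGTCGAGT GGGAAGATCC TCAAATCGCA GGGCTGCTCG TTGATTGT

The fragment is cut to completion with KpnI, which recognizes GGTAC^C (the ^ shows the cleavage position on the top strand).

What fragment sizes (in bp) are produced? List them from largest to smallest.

83, 83, 62 bp

KpnI sites (GGTACC) start at positions 79, 141.
KpnI cuts after base 5 of each site (before the last base), so after positions 83, 145.
Linear molecule, 2 cuts → 3 fragments:
  1–83 → 83 bp
  84–145 → 62 bp
  146–228 → 83 bp
Sorted largest to smallest: 83, 83, 62 bp.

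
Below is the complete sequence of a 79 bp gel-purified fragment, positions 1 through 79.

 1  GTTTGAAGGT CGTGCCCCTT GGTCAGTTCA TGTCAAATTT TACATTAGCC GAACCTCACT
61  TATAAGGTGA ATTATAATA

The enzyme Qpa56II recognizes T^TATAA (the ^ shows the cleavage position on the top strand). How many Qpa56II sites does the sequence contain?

TTATAA occurs starting at positions 60, 72.
Qpa56II cuts at 2 sites.

2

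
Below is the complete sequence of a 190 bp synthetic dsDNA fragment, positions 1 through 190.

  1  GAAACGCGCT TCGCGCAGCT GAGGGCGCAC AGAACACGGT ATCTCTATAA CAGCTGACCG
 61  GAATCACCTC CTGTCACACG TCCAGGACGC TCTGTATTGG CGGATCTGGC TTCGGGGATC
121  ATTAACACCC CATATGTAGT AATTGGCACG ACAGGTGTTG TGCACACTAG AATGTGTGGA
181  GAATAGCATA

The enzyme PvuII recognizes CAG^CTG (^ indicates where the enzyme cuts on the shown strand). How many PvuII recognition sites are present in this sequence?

CAGCTG occurs starting at positions 16, 51.
PvuII cuts at 2 sites.

2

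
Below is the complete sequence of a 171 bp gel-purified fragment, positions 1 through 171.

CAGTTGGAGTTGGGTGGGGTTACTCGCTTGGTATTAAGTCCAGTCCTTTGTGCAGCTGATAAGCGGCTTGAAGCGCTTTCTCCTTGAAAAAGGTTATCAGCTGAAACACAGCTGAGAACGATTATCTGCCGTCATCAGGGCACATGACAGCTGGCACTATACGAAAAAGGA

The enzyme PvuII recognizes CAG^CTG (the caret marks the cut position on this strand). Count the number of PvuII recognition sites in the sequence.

4

CAGCTG occurs starting at positions 53, 98, 109, 148.
PvuII cuts at 4 sites.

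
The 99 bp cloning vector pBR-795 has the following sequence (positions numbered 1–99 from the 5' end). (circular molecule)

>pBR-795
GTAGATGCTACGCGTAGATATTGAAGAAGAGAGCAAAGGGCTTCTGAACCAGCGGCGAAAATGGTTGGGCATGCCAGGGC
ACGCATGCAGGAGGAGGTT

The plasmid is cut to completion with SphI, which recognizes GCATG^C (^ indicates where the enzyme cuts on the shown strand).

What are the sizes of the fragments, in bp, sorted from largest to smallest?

SphI sites (GCATGC) start at positions 69, 83.
SphI cuts after base 5 of each site (before the last base), so after positions 73, 87.
Circular molecule, 2 cuts → 2 fragments:
  74–87 → 14 bp
  88–99 then 1–73 → 12 + 73 = 85 bp
Sorted largest to smallest: 85, 14 bp.

85, 14 bp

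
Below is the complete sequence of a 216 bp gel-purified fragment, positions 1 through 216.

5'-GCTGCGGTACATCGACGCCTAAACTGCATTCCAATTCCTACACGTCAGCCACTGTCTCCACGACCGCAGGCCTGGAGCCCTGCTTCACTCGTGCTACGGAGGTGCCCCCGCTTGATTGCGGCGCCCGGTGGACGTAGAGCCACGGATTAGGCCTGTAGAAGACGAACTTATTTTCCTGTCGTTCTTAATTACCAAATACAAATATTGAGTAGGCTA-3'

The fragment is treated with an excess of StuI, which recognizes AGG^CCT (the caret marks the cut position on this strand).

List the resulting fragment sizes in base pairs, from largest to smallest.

81, 70, 65 bp

StuI sites (AGGCCT) start at positions 68, 149.
StuI cuts after base 3 of each site, so after positions 70, 151.
Linear molecule, 2 cuts → 3 fragments:
  1–70 → 70 bp
  71–151 → 81 bp
  152–216 → 65 bp
Sorted largest to smallest: 81, 70, 65 bp.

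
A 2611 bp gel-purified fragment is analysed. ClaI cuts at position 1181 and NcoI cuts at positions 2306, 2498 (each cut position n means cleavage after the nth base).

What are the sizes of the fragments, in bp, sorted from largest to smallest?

Combined cut positions (sorted): 1181, 2306, 2498.
Linear molecule, 3 cuts → 4 fragments:
  1181 − 0 = 1181 bp
  2306 − 1181 = 1125 bp
  2498 − 2306 = 192 bp
  2611 − 2498 = 113 bp
Sorted largest to smallest: 1181, 1125, 192, 113 bp.

1181, 1125, 192, 113 bp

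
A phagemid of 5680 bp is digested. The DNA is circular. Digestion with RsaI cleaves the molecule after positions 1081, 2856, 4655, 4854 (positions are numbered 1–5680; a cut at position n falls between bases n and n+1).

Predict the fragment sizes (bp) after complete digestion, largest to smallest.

1907, 1799, 1775, 199 bp

Circular molecule, 4 cuts → 4 fragments:
  2856 − 1081 = 1775 bp
  4655 − 2856 = 1799 bp
  4854 − 4655 = 199 bp
  wrap: 5680 − 4854 + 1081 = 1907 bp
Sorted largest to smallest: 1907, 1799, 1775, 199 bp.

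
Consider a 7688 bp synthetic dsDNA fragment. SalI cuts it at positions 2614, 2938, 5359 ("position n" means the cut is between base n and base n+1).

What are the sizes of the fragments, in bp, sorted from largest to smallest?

Linear molecule, 3 cuts → 4 fragments:
  2614 − 0 = 2614 bp
  2938 − 2614 = 324 bp
  5359 − 2938 = 2421 bp
  7688 − 5359 = 2329 bp
Sorted largest to smallest: 2614, 2421, 2329, 324 bp.

2614, 2421, 2329, 324 bp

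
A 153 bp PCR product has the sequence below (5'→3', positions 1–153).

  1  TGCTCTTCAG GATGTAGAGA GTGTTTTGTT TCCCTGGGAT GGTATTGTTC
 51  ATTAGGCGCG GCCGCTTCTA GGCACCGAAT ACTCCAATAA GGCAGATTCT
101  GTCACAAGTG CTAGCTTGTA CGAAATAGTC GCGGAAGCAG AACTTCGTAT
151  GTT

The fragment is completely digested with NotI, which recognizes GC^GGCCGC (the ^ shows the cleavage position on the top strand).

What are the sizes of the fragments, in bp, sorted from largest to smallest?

94, 59 bp

The NotI site (GCGGCCGC) starts at position 58.
NotI cuts after base 2 of each site, so after position 59.
Linear molecule, 1 cut → 2 fragments:
  1–59 → 59 bp
  60–153 → 94 bp
Sorted largest to smallest: 94, 59 bp.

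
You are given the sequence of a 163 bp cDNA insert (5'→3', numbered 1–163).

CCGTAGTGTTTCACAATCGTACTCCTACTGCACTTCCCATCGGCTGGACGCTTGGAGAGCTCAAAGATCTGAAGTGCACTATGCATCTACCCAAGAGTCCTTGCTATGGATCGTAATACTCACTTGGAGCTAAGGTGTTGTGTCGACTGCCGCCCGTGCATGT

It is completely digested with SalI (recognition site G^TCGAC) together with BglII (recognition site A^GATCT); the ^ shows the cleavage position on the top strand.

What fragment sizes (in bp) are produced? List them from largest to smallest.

77, 65, 21 bp

The SalI site (GTCGAC) starts at position 142.
SalI cuts after the first base of each site, so after position 142.
The BglII site (AGATCT) starts at position 65.
BglII cuts after the first base of each site, so after position 65.
Combined cut positions: 65, 142.
Linear molecule, 2 cuts → 3 fragments:
  1–65 → 65 bp
  66–142 → 77 bp
  143–163 → 21 bp
Sorted largest to smallest: 77, 65, 21 bp.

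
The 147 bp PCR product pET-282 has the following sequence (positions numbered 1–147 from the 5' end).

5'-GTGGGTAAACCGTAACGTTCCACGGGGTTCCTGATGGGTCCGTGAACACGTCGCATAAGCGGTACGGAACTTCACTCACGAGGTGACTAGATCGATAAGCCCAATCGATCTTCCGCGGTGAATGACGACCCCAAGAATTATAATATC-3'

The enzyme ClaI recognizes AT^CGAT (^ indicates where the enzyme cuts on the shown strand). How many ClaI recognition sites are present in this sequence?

ATCGAT occurs starting at positions 91, 104.
ClaI cuts at 2 sites.

2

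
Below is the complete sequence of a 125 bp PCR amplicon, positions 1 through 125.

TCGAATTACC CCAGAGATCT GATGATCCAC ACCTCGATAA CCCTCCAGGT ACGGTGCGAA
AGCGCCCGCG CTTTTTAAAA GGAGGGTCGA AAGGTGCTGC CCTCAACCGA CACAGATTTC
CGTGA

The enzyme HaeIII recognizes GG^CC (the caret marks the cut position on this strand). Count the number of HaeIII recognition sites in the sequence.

No occurrence of GGCC is present in the sequence.
HaeIII does not cut: 0 sites.

0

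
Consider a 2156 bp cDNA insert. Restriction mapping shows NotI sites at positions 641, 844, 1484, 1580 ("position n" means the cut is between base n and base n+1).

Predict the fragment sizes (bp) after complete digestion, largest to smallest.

Linear molecule, 4 cuts → 5 fragments:
  641 − 0 = 641 bp
  844 − 641 = 203 bp
  1484 − 844 = 640 bp
  1580 − 1484 = 96 bp
  2156 − 1580 = 576 bp
Sorted largest to smallest: 641, 640, 576, 203, 96 bp.

641, 640, 576, 203, 96 bp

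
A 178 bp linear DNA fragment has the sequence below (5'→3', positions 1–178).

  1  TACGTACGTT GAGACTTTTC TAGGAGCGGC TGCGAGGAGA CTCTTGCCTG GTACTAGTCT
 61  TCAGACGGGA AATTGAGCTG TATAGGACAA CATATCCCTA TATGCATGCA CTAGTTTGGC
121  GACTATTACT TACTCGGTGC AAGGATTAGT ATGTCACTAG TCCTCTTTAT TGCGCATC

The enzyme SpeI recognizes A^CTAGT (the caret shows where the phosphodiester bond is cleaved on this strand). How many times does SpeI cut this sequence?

ACTAGT occurs starting at positions 53, 110, 156.
SpeI cuts at 3 sites.

3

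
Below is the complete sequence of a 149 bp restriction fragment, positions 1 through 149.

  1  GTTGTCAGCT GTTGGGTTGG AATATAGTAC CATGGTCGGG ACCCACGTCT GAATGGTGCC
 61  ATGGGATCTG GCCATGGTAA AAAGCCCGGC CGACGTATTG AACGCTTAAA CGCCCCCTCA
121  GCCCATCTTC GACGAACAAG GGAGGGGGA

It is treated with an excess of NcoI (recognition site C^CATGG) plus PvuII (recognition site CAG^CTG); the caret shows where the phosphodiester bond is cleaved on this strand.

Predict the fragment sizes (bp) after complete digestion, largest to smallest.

NcoI sites (CCATGG) start at positions 30, 59, 72.
NcoI cuts after the first base of each site, so after positions 30, 59, 72.
The PvuII site (CAGCTG) starts at position 6.
PvuII cuts after base 3 of each site, so after position 8.
Combined cut positions: 8, 30, 59, 72.
Linear molecule, 4 cuts → 5 fragments:
  1–8 → 8 bp
  9–30 → 22 bp
  31–59 → 29 bp
  60–72 → 13 bp
  73–149 → 77 bp
Sorted largest to smallest: 77, 29, 22, 13, 8 bp.

77, 29, 22, 13, 8 bp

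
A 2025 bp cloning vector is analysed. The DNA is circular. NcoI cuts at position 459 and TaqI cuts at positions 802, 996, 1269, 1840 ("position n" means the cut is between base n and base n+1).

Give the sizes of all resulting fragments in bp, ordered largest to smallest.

Combined cut positions (sorted): 459, 802, 996, 1269, 1840.
Circular molecule, 5 cuts → 5 fragments:
  802 − 459 = 343 bp
  996 − 802 = 194 bp
  1269 − 996 = 273 bp
  1840 − 1269 = 571 bp
  wrap: 2025 − 1840 + 459 = 644 bp
Sorted largest to smallest: 644, 571, 343, 273, 194 bp.

644, 571, 343, 273, 194 bp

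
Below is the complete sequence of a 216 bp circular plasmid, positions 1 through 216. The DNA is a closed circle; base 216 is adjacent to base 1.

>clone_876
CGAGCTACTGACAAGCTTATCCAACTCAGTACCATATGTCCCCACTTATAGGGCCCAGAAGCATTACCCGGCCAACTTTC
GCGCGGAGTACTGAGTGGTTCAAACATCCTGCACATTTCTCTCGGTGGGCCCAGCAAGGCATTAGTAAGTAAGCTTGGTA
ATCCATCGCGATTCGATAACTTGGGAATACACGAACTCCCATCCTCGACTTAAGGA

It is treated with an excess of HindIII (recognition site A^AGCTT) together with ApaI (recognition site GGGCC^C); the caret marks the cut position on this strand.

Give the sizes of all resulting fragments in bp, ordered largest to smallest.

HindIII sites (AAGCTT) start at positions 13, 151.
HindIII cuts after the first base of each site, so after positions 13, 151.
ApaI sites (GGGCCC) start at positions 51, 127.
ApaI cuts after base 5 of each site (before the last base), so after positions 55, 131.
Combined cut positions: 13, 55, 131, 151.
Circular molecule, 4 cuts → 4 fragments:
  14–55 → 42 bp
  56–131 → 76 bp
  132–151 → 20 bp
  152–216 then 1–13 → 65 + 13 = 78 bp
Sorted largest to smallest: 78, 76, 42, 20 bp.

78, 76, 42, 20 bp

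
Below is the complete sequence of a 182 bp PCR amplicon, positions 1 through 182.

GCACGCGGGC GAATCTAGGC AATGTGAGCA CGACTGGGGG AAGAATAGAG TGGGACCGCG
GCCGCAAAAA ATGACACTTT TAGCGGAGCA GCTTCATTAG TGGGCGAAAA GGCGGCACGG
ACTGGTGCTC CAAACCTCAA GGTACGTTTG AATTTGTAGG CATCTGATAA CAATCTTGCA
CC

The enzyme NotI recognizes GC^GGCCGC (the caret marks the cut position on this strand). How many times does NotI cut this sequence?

1

GCGGCCGC occurs starting at position 58.
NotI cuts at 1 site.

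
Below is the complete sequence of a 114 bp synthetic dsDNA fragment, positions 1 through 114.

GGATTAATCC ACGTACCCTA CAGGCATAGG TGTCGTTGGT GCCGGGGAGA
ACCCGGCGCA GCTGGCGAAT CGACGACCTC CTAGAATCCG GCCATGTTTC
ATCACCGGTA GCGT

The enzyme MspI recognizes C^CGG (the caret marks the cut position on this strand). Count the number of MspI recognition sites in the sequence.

CCGG occurs starting at positions 42, 53, 88, 105.
MspI cuts at 4 sites.

4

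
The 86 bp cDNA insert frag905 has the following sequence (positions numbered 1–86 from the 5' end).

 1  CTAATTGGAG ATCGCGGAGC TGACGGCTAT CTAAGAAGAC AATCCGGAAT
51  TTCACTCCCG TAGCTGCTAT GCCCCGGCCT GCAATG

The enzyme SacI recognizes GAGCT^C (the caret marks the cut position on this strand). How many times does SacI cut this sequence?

0

No occurrence of GAGCTC is present in the sequence.
SacI does not cut: 0 sites.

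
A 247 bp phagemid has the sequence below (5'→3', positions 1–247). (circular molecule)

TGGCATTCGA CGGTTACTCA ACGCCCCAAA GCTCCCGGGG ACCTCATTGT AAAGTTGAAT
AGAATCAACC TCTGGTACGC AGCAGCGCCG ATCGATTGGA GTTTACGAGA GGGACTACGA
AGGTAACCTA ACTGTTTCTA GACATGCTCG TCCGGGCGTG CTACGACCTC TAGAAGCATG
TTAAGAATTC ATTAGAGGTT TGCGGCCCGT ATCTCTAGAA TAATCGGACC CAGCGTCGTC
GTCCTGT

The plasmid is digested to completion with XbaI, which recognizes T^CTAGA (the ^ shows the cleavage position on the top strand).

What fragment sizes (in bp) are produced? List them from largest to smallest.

XbaI sites (TCTAGA) start at positions 137, 169, 214.
XbaI cuts after the first base of each site, so after positions 137, 169, 214.
Circular molecule, 3 cuts → 3 fragments:
  138–169 → 32 bp
  170–214 → 45 bp
  215–247 then 1–137 → 33 + 137 = 170 bp
Sorted largest to smallest: 170, 45, 32 bp.

170, 45, 32 bp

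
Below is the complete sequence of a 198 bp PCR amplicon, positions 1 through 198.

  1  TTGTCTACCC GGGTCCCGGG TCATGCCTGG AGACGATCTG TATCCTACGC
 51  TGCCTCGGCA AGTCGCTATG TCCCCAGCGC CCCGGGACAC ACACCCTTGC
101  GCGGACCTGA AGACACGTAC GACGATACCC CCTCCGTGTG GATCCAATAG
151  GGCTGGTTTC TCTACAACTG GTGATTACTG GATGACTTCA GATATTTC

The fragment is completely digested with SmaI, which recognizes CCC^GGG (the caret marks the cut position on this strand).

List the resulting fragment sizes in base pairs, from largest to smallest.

SmaI sites (CCCGGG) start at positions 8, 15, 81.
SmaI cuts after base 3 of each site, so after positions 10, 17, 83.
Linear molecule, 3 cuts → 4 fragments:
  1–10 → 10 bp
  11–17 → 7 bp
  18–83 → 66 bp
  84–198 → 115 bp
Sorted largest to smallest: 115, 66, 10, 7 bp.

115, 66, 10, 7 bp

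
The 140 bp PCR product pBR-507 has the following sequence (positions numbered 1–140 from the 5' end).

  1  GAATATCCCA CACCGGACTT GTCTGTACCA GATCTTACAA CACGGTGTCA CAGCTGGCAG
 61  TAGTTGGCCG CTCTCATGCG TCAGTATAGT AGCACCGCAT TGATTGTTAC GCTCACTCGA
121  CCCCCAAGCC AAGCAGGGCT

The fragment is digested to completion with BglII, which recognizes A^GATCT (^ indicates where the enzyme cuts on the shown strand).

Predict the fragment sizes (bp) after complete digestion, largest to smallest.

The BglII site (AGATCT) starts at position 30.
BglII cuts after the first base of each site, so after position 30.
Linear molecule, 1 cut → 2 fragments:
  1–30 → 30 bp
  31–140 → 110 bp
Sorted largest to smallest: 110, 30 bp.

110, 30 bp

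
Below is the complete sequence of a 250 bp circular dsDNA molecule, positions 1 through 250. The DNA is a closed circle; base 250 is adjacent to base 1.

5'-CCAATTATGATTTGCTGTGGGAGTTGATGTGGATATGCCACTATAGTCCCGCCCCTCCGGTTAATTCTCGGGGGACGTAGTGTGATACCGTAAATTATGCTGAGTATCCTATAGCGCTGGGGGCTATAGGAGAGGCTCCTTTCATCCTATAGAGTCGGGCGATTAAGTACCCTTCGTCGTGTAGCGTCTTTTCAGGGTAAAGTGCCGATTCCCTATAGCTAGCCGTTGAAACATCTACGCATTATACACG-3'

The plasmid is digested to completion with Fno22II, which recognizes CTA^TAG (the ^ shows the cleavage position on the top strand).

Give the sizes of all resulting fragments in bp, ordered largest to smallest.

78, 68, 66, 23, 15 bp

Fno22II sites (CTATAG) start at positions 41, 109, 124, 147, 213.
Fno22II cuts after base 3 of each site, so after positions 43, 111, 126, 149, 215.
Circular molecule, 5 cuts → 5 fragments:
  44–111 → 68 bp
  112–126 → 15 bp
  127–149 → 23 bp
  150–215 → 66 bp
  216–250 then 1–43 → 35 + 43 = 78 bp
Sorted largest to smallest: 78, 68, 66, 23, 15 bp.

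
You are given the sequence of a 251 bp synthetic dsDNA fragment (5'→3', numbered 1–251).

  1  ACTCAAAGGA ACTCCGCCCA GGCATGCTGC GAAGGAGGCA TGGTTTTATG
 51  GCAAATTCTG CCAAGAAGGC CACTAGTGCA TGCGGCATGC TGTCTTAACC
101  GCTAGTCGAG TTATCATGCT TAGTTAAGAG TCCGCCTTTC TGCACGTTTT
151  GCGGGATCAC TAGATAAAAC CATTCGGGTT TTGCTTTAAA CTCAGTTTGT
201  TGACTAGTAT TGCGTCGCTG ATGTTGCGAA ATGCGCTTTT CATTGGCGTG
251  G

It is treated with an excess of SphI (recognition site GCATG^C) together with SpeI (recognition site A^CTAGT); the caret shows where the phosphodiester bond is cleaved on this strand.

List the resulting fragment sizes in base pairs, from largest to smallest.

114, 48, 46, 26, 10, 7 bp

SphI sites (GCATGC) start at positions 22, 78, 85.
SphI cuts after base 5 of each site (before the last base), so after positions 26, 82, 89.
SpeI sites (ACTAGT) start at positions 72, 203.
SpeI cuts after the first base of each site, so after positions 72, 203.
Combined cut positions: 26, 72, 82, 89, 203.
Linear molecule, 5 cuts → 6 fragments:
  1–26 → 26 bp
  27–72 → 46 bp
  73–82 → 10 bp
  83–89 → 7 bp
  90–203 → 114 bp
  204–251 → 48 bp
Sorted largest to smallest: 114, 48, 46, 26, 10, 7 bp.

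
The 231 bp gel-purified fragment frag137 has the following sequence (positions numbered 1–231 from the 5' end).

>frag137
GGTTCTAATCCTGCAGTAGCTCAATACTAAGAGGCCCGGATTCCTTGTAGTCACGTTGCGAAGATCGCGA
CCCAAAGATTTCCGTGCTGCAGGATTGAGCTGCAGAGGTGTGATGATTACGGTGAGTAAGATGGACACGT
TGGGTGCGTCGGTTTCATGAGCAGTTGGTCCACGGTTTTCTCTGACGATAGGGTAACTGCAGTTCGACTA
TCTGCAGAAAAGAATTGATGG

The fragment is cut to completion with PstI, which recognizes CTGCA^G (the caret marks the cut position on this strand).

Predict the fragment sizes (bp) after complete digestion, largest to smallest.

97, 76, 15, 15, 15, 13 bp

PstI sites (CTGCAG) start at positions 11, 87, 100, 197, 212.
PstI cuts after base 5 of each site (before the last base), so after positions 15, 91, 104, 201, 216.
Linear molecule, 5 cuts → 6 fragments:
  1–15 → 15 bp
  16–91 → 76 bp
  92–104 → 13 bp
  105–201 → 97 bp
  202–216 → 15 bp
  217–231 → 15 bp
Sorted largest to smallest: 97, 76, 15, 15, 15, 13 bp.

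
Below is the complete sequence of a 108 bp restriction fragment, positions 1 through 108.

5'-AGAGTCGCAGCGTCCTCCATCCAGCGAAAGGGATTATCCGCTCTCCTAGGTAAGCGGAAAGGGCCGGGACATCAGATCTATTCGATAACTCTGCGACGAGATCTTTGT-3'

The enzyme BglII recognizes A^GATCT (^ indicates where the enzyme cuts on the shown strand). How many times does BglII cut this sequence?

AGATCT occurs starting at positions 74, 99.
BglII cuts at 2 sites.

2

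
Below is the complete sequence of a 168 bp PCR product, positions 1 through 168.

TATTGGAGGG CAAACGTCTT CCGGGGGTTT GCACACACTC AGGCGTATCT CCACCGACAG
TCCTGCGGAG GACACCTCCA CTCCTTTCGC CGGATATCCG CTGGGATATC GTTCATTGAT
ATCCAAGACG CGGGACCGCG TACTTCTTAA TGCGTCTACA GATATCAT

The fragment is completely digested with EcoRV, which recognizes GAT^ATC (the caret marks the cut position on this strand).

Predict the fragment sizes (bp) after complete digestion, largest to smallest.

95, 43, 13, 12, 5 bp

EcoRV sites (GATATC) start at positions 93, 105, 118, 161.
EcoRV cuts after base 3 of each site, so after positions 95, 107, 120, 163.
Linear molecule, 4 cuts → 5 fragments:
  1–95 → 95 bp
  96–107 → 12 bp
  108–120 → 13 bp
  121–163 → 43 bp
  164–168 → 5 bp
Sorted largest to smallest: 95, 43, 13, 12, 5 bp.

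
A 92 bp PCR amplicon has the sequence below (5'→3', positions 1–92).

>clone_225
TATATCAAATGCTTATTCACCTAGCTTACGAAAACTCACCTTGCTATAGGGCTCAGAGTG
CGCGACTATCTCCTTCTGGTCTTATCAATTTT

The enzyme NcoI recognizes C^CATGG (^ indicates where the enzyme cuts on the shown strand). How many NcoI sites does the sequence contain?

No occurrence of CCATGG is present in the sequence.
NcoI does not cut: 0 sites.

0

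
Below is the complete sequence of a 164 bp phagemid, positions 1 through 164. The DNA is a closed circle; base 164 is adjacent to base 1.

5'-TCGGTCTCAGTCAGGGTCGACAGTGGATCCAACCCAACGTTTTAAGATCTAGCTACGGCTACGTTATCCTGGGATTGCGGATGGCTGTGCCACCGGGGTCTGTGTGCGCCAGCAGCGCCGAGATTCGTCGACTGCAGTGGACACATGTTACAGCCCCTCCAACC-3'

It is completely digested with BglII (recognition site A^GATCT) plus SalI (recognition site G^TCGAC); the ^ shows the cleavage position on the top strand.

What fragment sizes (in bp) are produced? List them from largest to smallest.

82, 53, 29 bp

The BglII site (AGATCT) starts at position 45.
BglII cuts after the first base of each site, so after position 45.
SalI sites (GTCGAC) start at positions 16, 127.
SalI cuts after the first base of each site, so after positions 16, 127.
Combined cut positions: 16, 45, 127.
Circular molecule, 3 cuts → 3 fragments:
  17–45 → 29 bp
  46–127 → 82 bp
  128–164 then 1–16 → 37 + 16 = 53 bp
Sorted largest to smallest: 82, 53, 29 bp.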